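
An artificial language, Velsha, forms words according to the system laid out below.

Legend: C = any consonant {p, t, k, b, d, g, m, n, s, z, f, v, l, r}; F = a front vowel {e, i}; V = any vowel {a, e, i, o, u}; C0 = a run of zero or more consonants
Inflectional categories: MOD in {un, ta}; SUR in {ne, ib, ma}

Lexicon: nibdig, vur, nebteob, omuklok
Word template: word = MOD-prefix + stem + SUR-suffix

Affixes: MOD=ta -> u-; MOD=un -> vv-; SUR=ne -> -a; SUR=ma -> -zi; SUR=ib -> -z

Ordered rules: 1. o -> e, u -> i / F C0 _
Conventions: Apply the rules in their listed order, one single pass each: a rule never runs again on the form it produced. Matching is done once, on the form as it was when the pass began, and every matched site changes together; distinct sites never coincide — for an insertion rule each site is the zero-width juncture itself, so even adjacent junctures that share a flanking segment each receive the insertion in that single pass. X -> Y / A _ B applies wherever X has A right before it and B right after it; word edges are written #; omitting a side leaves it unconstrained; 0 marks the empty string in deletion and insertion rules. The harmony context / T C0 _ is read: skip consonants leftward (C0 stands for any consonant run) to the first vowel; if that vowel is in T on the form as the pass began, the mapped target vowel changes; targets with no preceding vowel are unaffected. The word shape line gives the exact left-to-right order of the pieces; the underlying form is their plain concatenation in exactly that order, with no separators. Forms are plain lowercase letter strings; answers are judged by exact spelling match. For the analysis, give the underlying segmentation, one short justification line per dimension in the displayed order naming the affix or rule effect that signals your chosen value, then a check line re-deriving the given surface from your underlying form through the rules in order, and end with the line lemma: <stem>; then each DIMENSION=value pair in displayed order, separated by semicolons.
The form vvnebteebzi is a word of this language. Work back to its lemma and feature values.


underlying: vv-nebteob-zi
MOD=un - signalled by the affix vv-
SUR=ma - signalled by the affix -zi
check: vvnebteobzi -> vvnebteebzi
lemma: nebteob; MOD=un; SUR=ma


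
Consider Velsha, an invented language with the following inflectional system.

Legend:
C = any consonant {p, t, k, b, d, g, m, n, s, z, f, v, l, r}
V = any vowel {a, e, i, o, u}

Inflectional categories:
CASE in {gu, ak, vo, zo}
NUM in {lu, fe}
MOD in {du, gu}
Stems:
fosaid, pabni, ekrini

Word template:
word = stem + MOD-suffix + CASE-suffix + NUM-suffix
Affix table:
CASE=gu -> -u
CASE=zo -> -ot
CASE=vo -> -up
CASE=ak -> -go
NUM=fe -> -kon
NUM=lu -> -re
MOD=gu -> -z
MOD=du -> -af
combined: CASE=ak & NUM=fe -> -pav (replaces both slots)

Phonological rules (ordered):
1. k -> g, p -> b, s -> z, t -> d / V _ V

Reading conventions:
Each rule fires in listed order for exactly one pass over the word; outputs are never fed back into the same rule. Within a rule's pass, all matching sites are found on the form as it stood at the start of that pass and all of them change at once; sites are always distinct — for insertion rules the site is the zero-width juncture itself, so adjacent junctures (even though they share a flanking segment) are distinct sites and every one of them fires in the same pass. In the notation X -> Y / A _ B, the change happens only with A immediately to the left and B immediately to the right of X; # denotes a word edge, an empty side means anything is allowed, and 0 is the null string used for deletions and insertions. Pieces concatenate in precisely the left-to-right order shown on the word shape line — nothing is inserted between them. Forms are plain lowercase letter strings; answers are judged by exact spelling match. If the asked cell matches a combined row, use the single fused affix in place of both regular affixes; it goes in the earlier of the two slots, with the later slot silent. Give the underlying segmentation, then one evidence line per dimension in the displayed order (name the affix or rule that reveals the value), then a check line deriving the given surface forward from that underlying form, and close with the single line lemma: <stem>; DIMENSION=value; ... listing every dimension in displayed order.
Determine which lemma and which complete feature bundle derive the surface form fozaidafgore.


underlying: fosaid-af-go-re
CASE=ak - signalled by the affix -go
NUM=lu - signalled by the affix -re
MOD=du - signalled by the affix -af
check: fosaidafgore -> fozaidafgore
lemma: fosaid; CASE=ak; NUM=lu; MOD=du


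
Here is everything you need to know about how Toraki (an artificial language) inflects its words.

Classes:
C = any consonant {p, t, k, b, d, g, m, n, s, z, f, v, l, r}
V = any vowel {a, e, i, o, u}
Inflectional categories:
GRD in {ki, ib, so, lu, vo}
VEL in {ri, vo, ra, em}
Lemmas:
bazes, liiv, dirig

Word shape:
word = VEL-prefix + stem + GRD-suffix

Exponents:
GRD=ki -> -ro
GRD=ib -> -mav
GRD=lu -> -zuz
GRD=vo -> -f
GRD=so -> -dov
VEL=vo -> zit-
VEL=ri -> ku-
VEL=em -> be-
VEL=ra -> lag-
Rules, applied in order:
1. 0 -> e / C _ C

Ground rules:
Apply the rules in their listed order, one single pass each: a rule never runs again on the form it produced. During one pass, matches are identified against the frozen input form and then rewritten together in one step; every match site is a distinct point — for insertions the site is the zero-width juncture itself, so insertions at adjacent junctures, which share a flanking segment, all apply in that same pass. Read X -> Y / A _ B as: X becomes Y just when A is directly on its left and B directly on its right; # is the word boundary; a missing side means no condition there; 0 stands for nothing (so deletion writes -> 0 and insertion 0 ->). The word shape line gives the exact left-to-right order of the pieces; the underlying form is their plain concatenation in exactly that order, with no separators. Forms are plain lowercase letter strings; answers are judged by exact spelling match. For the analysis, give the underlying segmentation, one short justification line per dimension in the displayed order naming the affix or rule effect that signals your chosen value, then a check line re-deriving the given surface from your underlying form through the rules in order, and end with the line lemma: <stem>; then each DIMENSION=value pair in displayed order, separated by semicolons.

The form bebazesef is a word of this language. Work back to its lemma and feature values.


underlying: be-bazes-f
GRD=vo - signalled by the affix -f
VEL=em - signalled by the affix be-
check: bebazesf -> bebazesef
lemma: bazes; GRD=vo; VEL=em


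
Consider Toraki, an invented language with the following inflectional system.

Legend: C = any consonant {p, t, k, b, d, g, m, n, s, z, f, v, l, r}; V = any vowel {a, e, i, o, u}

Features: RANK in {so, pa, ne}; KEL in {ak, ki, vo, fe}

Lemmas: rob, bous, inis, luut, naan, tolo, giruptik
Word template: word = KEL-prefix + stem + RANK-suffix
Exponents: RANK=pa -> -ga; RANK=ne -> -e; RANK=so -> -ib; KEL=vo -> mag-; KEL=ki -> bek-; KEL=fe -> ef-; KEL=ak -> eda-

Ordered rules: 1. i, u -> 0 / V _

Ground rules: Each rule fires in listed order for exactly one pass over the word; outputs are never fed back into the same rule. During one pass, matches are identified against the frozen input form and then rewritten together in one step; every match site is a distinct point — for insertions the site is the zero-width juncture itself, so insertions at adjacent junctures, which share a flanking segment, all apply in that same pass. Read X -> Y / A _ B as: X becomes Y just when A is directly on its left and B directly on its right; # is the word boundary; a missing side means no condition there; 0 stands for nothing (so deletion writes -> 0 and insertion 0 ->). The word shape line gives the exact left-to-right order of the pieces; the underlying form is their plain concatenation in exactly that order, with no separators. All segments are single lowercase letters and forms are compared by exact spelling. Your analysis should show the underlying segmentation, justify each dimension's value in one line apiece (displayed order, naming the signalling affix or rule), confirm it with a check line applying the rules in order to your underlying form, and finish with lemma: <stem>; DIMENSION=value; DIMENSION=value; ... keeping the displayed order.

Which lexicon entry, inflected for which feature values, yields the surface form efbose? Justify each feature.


underlying: ef-bous-e
RANK=ne - signalled by the affix -e
KEL=fe - signalled by the affix ef-
check: efbouse -> efbose
lemma: bous; RANK=ne; KEL=fe


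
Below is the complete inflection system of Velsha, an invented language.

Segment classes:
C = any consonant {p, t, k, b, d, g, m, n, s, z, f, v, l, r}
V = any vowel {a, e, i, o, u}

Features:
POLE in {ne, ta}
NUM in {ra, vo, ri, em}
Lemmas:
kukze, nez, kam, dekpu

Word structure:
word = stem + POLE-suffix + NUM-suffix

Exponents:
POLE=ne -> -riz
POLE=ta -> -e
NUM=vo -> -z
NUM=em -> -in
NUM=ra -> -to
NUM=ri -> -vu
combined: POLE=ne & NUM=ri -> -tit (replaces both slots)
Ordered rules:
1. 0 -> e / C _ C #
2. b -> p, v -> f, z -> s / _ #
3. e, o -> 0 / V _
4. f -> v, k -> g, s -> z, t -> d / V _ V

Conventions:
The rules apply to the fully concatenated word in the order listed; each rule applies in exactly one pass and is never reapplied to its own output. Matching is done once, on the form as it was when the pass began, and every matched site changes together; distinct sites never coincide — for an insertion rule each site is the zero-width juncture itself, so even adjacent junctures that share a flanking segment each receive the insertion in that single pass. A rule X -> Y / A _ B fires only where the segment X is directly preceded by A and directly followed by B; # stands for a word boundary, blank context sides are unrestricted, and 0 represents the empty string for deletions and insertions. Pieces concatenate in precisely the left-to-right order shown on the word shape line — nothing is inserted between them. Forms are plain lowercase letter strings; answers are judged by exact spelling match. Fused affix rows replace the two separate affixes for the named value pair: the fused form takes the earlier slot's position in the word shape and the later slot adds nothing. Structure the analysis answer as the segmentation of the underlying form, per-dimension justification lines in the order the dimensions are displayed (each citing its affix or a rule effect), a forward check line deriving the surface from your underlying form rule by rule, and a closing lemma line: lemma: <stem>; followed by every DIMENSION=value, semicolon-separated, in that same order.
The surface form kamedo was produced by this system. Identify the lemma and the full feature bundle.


underlying: kam-e-to
POLE=ta - signalled by the affix -e
NUM=ra - signalled by the affix -to
check: kameto -> kameto -> kameto -> kameto -> kamedo
lemma: kam; POLE=ta; NUM=ra


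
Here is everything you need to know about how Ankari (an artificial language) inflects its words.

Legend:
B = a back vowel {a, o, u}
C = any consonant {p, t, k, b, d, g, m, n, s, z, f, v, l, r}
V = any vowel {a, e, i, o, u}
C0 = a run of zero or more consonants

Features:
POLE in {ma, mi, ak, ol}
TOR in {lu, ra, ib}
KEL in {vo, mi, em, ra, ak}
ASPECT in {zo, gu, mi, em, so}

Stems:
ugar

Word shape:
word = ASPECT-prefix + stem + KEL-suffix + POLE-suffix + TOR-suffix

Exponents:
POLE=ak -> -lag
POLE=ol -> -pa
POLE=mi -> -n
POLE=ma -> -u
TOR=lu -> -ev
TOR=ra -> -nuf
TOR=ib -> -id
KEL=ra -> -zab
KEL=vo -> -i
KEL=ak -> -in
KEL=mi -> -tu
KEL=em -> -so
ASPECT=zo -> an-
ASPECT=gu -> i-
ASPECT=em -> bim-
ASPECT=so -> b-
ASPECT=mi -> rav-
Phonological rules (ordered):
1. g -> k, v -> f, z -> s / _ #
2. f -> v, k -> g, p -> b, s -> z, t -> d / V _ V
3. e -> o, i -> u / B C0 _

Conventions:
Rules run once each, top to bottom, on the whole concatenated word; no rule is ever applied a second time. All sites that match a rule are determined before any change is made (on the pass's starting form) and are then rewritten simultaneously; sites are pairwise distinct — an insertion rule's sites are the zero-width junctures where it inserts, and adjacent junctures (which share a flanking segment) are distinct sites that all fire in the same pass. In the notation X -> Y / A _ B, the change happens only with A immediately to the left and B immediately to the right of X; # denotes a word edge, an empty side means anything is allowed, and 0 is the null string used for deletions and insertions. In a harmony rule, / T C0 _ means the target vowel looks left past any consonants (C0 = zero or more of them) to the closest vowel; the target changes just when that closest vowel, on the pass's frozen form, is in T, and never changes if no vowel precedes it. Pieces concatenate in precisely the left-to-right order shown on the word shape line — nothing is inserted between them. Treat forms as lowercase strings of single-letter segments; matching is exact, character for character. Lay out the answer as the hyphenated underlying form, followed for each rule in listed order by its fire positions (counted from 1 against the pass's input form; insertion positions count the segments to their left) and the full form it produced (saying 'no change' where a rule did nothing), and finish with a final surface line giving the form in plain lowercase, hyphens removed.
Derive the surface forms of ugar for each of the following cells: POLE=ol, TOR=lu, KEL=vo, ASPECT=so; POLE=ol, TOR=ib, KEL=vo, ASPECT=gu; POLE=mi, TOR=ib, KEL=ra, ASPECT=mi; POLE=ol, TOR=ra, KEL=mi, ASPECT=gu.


cell POLE=ol, TOR=lu, KEL=vo, ASPECT=so:
underlying: b-ugar-i-pa-ev
1. g -> k, v -> f, z -> s / _ #: fires at position(s) 10: bugaripaef
2. f -> v, k -> g, p -> b, s -> z, t -> d / V _ V: fires at position(s) 7: bugaribaef
3. e -> o, i -> u / B C0 _: fires at position(s) 6, 9: bugarubaof
surface: bugarubaof

cell POLE=ol, TOR=ib, KEL=vo, ASPECT=gu:
underlying: i-ugar-i-pa-id
1. g -> k, v -> f, z -> s / _ #: no change
2. f -> v, k -> g, p -> b, s -> z, t -> d / V _ V: fires at position(s) 7: iugaribaid
3. e -> o, i -> u / B C0 _: fires at position(s) 6, 9: iugarubaud
surface: iugarubaud

cell POLE=mi, TOR=ib, KEL=ra, ASPECT=mi:
underlying: rav-ugar-zab-n-id
1. g -> k, v -> f, z -> s / _ #: no change
2. f -> v, k -> g, p -> b, s -> z, t -> d / V _ V: no change
3. e -> o, i -> u / B C0 _: fires at position(s) 12: ravugarzabnud
surface: ravugarzabnud

cell POLE=ol, TOR=ra, KEL=mi, ASPECT=gu:
underlying: i-ugar-tu-pa-nuf
1. g -> k, v -> f, z -> s / _ #: no change
2. f -> v, k -> g, p -> b, s -> z, t -> d / V _ V: fires at position(s) 8: iugartubanuf
3. e -> o, i -> u / B C0 _: no change
surface: iugartubanuf


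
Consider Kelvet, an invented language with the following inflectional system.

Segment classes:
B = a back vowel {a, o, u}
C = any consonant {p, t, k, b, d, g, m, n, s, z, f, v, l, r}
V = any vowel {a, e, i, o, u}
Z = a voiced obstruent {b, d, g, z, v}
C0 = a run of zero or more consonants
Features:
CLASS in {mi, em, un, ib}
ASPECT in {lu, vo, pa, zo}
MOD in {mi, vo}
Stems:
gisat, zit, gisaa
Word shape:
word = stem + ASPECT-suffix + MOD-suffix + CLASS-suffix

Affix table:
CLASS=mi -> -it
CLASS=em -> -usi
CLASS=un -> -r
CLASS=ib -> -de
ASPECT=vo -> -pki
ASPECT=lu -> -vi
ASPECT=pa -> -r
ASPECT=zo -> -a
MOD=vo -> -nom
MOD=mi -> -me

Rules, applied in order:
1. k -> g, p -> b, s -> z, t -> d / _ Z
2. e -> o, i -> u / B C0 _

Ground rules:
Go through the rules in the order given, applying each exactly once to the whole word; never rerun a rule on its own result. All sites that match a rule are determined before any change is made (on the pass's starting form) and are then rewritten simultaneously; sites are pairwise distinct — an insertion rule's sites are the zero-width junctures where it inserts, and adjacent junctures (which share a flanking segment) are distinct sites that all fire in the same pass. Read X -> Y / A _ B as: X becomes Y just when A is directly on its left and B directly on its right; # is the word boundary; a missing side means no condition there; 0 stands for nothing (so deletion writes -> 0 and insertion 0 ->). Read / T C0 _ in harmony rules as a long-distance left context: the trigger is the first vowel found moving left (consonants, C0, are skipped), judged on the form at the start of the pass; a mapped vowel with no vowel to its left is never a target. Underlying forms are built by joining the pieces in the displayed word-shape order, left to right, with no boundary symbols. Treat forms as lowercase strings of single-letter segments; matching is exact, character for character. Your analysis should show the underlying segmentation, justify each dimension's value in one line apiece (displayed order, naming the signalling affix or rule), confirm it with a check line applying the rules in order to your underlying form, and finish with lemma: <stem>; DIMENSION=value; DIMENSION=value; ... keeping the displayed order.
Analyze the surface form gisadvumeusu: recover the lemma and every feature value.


underlying: gisat-vi-me-usi
CLASS=em - signalled by the affix -usi
ASPECT=lu - signalled by the affix -vi
MOD=mi - signalled by the affix -me
check: gisatvimeusi -> gisadvimeusi -> gisadvumeusu
lemma: gisat; CLASS=em; ASPECT=lu; MOD=mi


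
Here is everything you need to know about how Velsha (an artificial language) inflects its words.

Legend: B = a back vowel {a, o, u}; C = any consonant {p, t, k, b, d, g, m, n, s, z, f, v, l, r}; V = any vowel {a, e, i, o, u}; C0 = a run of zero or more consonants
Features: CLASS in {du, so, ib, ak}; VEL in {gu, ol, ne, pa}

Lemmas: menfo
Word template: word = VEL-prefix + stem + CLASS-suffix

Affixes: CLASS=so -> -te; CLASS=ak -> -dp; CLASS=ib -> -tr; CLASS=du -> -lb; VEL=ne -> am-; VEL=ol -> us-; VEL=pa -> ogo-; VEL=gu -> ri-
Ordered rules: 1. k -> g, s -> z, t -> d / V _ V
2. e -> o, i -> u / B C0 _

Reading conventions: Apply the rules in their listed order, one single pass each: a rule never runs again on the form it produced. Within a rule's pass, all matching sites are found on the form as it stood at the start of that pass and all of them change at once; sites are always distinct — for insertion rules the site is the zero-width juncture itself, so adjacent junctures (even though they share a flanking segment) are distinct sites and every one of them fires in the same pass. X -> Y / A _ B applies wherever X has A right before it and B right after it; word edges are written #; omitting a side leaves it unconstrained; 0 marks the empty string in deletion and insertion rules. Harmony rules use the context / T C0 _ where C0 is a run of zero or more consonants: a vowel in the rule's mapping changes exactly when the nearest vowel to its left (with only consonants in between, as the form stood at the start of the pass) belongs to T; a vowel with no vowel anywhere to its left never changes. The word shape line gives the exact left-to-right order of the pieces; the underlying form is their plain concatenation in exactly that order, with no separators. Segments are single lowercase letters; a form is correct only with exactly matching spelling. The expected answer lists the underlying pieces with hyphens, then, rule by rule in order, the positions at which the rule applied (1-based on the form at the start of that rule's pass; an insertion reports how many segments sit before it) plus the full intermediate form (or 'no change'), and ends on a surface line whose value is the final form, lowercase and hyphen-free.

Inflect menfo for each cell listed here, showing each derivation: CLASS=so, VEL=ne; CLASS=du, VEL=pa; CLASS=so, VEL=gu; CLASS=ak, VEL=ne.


cell CLASS=so, VEL=ne:
underlying: am-menfo-te
1. k -> g, s -> z, t -> d / V _ V: fires at position(s) 8: ammenfode
2. e -> o, i -> u / B C0 _: fires at position(s) 4, 9: ammonfodo
surface: ammonfodo

cell CLASS=du, VEL=pa:
underlying: ogo-menfo-lb
1. k -> g, s -> z, t -> d / V _ V: no change
2. e -> o, i -> u / B C0 _: fires at position(s) 5: ogomonfolb
surface: ogomonfolb

cell CLASS=so, VEL=gu:
underlying: ri-menfo-te
1. k -> g, s -> z, t -> d / V _ V: fires at position(s) 8: rimenfode
2. e -> o, i -> u / B C0 _: fires at position(s) 9: rimenfodo
surface: rimenfodo

cell CLASS=ak, VEL=ne:
underlying: am-menfo-dp
1. k -> g, s -> z, t -> d / V _ V: no change
2. e -> o, i -> u / B C0 _: fires at position(s) 4: ammonfodp
surface: ammonfodp


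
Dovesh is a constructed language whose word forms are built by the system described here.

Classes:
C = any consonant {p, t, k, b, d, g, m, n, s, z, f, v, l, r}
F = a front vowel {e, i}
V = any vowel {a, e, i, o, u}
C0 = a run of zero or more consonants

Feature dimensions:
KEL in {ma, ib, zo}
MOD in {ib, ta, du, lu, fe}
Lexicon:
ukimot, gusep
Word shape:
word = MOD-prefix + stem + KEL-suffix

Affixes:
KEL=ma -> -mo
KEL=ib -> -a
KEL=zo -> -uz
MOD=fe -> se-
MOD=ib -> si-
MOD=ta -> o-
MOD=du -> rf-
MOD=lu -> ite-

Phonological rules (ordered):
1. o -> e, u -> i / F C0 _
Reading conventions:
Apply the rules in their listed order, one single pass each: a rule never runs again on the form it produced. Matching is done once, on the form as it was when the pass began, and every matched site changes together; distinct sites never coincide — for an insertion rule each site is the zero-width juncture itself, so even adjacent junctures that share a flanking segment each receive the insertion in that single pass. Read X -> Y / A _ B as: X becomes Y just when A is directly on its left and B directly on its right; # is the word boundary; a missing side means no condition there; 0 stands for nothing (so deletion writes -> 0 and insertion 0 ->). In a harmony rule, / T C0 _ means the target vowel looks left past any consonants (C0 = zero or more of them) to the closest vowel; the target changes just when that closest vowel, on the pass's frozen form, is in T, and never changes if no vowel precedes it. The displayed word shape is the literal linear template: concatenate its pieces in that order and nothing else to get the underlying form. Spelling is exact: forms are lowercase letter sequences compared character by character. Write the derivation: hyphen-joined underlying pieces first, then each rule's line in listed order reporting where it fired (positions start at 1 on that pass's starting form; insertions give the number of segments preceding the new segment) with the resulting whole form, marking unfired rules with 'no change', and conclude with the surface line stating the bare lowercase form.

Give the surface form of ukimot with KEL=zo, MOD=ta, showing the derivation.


underlying: o-ukimot-uz
1. o -> e, u -> i / F C0 _: fires at position(s) 6: oukimetuz
surface: oukimetuz


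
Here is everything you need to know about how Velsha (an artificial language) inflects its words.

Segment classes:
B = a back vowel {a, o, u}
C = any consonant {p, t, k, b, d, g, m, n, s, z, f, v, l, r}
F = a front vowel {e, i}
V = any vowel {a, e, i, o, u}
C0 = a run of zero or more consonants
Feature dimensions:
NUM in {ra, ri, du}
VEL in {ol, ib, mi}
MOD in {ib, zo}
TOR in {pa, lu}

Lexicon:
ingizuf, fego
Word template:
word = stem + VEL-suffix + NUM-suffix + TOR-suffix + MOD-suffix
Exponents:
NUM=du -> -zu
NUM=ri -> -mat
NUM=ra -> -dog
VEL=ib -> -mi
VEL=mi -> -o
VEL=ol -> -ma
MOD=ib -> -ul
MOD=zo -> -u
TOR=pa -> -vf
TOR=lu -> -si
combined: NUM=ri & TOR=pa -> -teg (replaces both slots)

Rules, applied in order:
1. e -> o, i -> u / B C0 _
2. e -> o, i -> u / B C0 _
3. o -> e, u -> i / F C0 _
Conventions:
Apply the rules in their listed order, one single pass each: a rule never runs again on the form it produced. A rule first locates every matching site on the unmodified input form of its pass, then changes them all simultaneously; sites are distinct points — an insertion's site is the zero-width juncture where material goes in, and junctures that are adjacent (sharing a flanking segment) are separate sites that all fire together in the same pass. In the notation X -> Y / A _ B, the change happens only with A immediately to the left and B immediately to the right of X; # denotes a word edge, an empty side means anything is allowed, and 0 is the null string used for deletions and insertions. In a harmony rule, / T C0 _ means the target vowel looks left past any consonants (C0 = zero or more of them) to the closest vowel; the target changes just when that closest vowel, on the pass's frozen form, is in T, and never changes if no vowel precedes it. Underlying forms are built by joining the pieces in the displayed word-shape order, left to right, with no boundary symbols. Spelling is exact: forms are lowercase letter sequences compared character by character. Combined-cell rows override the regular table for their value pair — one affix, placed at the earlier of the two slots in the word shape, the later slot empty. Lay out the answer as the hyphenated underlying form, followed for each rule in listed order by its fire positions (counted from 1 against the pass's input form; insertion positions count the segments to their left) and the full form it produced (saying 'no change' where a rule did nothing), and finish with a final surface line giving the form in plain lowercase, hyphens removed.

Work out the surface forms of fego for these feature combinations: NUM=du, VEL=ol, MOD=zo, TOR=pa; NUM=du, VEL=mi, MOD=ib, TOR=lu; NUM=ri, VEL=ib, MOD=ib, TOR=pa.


cell NUM=du, VEL=ol, MOD=zo, TOR=pa:
underlying: fego-ma-zu-vf-u
1. e -> o, i -> u / B C0 _: no change
2. e -> o, i -> u / B C0 _: no change
3. o -> e, u -> i / F C0 _: fires at position(s) 4: fegemazuvfu
surface: fegemazuvfu

cell NUM=du, VEL=mi, MOD=ib, TOR=lu:
underlying: fego-o-zu-si-ul
1. e -> o, i -> u / B C0 _: fires at position(s) 9: fegoozusuul
2. e -> o, i -> u / B C0 _: no change
3. o -> e, u -> i / F C0 _: fires at position(s) 4: fegeozusuul
surface: fegeozusuul

cell NUM=ri, VEL=ib, MOD=ib, TOR=pa:
underlying: fego-mi-teg-ul
1. e -> o, i -> u / B C0 _: fires at position(s) 6: fegomutegul
2. e -> o, i -> u / B C0 _: fires at position(s) 8: fegomutogul
3. o -> e, u -> i / F C0 _: fires at position(s) 4: fegemutogul
surface: fegemutogul


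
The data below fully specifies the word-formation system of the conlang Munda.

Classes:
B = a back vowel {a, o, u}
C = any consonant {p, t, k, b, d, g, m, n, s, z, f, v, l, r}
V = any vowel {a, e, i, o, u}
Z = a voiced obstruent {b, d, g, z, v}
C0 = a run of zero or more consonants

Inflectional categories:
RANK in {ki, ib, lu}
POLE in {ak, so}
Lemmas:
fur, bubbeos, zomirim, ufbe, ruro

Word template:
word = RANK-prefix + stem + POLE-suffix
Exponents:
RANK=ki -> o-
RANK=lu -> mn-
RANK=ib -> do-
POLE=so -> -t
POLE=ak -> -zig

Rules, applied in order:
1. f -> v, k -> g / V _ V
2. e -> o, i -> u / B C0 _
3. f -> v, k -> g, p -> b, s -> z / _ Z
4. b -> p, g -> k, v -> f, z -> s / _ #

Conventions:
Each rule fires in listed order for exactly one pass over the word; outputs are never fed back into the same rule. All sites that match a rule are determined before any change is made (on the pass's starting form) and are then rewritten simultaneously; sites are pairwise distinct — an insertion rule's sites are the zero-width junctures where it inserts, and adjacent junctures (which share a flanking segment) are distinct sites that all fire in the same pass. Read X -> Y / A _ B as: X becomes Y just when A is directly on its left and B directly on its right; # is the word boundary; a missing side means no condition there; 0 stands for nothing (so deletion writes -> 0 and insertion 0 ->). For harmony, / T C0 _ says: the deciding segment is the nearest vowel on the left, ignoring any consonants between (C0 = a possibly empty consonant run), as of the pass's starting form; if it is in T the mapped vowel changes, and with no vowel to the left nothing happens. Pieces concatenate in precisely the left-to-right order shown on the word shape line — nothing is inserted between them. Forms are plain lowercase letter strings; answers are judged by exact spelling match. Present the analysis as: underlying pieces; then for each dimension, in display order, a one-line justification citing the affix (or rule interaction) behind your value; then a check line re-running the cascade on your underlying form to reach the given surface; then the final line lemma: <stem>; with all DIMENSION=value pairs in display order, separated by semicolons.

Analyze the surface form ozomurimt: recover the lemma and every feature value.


underlying: o-zomirim-t
RANK=ki - signalled by the affix o-
POLE=so - signalled by the affix -t
check: ozomirimt -> ozomirimt -> ozomurimt -> ozomurimt -> ozomurimt
lemma: zomirim; RANK=ki; POLE=so


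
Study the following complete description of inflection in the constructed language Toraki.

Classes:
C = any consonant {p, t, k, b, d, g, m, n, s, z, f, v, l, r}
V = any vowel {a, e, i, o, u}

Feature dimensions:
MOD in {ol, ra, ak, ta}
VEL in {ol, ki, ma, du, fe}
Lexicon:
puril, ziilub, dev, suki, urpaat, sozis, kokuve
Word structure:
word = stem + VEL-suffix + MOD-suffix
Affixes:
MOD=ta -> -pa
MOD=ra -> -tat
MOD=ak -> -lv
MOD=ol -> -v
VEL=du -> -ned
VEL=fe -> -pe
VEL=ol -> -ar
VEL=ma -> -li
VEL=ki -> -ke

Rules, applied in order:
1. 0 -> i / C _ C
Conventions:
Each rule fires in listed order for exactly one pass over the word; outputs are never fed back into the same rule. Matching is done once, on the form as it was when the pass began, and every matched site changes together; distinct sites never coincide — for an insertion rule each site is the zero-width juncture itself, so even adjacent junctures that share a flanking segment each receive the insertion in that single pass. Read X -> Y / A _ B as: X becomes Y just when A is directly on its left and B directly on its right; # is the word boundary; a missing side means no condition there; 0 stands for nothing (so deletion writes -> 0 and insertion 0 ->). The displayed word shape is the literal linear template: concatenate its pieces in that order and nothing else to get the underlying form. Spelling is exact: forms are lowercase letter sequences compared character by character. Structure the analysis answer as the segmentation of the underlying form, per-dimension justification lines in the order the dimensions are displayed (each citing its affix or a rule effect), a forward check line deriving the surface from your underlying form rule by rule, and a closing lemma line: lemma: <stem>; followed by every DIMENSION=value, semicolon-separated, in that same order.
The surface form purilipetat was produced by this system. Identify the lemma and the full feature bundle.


underlying: puril-pe-tat
MOD=ra - signalled by the affix -tat
VEL=fe - signalled by the affix -pe
check: purilpetat -> purilipetat
lemma: puril; MOD=ra; VEL=fe


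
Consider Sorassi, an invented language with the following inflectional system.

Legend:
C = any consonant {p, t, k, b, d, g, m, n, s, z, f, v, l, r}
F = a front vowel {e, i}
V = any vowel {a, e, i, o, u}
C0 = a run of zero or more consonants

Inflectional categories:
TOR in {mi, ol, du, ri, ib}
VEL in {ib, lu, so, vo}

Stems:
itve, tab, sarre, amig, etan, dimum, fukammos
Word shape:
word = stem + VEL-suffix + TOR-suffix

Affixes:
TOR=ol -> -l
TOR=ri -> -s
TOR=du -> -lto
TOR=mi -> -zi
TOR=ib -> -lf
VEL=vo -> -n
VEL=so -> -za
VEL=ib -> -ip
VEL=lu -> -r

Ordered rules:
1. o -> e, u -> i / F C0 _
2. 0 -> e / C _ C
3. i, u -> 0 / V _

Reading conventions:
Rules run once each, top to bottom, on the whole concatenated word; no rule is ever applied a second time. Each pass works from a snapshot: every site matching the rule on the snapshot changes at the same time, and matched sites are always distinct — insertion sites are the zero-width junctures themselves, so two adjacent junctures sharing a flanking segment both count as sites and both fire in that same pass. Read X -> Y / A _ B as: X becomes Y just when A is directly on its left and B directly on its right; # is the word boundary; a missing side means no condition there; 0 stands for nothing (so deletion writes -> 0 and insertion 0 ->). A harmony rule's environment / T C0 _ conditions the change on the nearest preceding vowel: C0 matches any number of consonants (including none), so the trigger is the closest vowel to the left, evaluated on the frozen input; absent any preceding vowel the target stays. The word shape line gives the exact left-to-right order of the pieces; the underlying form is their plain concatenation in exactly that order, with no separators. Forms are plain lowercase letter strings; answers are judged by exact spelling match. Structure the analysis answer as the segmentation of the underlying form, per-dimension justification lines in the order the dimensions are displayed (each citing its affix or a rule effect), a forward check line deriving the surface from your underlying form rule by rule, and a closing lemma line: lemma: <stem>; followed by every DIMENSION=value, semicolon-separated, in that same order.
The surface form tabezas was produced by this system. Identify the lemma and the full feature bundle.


underlying: tab-za-s
TOR=ri - signalled by the affix -s
VEL=so - signalled by the affix -za
check: tabzas -> tabzas -> tabezas -> tabezas
lemma: tab; TOR=ri; VEL=so


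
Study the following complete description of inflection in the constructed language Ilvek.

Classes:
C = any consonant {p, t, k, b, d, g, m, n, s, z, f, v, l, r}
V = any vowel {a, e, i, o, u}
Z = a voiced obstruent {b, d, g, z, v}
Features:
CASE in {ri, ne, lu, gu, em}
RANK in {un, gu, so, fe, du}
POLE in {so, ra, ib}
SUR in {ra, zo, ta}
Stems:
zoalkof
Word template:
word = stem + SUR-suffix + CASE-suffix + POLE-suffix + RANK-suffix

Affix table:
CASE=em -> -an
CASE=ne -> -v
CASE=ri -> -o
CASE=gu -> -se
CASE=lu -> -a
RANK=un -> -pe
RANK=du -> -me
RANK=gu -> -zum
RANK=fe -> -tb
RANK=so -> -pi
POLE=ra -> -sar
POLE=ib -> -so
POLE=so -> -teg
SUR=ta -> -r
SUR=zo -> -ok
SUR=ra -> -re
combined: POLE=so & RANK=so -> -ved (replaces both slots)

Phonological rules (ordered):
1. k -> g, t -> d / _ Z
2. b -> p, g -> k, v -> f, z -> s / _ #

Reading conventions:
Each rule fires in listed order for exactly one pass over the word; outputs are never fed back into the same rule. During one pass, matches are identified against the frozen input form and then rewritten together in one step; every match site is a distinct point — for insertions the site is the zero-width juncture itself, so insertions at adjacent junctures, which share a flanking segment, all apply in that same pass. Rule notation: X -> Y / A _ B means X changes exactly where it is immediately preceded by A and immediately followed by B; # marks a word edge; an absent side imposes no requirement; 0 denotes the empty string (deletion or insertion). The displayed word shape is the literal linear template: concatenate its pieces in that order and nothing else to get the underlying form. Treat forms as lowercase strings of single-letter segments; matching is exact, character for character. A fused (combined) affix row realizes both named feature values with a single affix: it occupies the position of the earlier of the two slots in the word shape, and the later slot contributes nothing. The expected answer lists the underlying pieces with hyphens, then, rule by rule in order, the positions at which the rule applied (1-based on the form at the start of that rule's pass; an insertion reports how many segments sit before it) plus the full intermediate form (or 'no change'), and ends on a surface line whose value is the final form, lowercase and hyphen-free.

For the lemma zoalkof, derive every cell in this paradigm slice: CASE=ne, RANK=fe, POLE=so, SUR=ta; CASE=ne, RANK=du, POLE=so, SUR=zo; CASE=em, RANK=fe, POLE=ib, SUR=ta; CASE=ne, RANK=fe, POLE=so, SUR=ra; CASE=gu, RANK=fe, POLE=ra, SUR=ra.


cell CASE=ne, RANK=fe, POLE=so, SUR=ta:
underlying: zoalkof-r-v-teg-tb
1. k -> g, t -> d / _ Z: fires at position(s) 13: zoalkofrvtegdb
2. b -> p, g -> k, v -> f, z -> s / _ #: fires at position(s) 14: zoalkofrvtegdp
surface: zoalkofrvtegdp

cell CASE=ne, RANK=du, POLE=so, SUR=zo:
underlying: zoalkof-ok-v-teg-me
1. k -> g, t -> d / _ Z: fires at position(s) 9: zoalkofogvtegme
2. b -> p, g -> k, v -> f, z -> s / _ #: no change
surface: zoalkofogvtegme

cell CASE=em, RANK=fe, POLE=ib, SUR=ta:
underlying: zoalkof-r-an-so-tb
1. k -> g, t -> d / _ Z: fires at position(s) 13: zoalkofransodb
2. b -> p, g -> k, v -> f, z -> s / _ #: fires at position(s) 14: zoalkofransodp
surface: zoalkofransodp

cell CASE=ne, RANK=fe, POLE=so, SUR=ra:
underlying: zoalkof-re-v-teg-tb
1. k -> g, t -> d / _ Z: fires at position(s) 14: zoalkofrevtegdb
2. b -> p, g -> k, v -> f, z -> s / _ #: fires at position(s) 15: zoalkofrevtegdp
surface: zoalkofrevtegdp

cell CASE=gu, RANK=fe, POLE=ra, SUR=ra:
underlying: zoalkof-re-se-sar-tb
1. k -> g, t -> d / _ Z: fires at position(s) 15: zoalkofresesardb
2. b -> p, g -> k, v -> f, z -> s / _ #: fires at position(s) 16: zoalkofresesardp
surface: zoalkofresesardp


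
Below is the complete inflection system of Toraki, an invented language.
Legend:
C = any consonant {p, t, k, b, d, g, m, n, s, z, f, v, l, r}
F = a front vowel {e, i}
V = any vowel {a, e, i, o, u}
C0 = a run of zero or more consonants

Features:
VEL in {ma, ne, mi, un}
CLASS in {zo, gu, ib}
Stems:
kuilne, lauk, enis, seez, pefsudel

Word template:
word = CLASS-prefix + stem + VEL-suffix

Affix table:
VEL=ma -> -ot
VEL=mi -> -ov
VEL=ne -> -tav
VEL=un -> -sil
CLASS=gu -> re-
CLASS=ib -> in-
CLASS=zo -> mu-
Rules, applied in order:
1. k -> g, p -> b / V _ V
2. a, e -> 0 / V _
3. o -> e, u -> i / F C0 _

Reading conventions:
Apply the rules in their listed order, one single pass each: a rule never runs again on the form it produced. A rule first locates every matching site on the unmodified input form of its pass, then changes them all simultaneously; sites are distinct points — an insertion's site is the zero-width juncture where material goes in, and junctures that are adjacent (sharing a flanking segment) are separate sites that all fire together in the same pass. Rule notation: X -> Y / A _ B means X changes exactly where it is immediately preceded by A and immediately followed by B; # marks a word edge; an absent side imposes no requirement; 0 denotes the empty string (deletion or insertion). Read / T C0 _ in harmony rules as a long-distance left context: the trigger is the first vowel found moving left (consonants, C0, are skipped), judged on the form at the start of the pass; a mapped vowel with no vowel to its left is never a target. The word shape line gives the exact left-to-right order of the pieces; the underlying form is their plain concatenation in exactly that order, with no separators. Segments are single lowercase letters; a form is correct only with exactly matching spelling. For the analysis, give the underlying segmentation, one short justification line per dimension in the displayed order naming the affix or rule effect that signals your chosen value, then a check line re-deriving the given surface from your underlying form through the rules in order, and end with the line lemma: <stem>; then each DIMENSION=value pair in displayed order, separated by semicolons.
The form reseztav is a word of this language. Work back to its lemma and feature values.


underlying: re-seez-tav
VEL=ne - signalled by the affix -tav
CLASS=gu - signalled by the affix re-
check: reseeztav -> reseeztav -> reseztav -> reseztav
lemma: seez; VEL=ne; CLASS=gu


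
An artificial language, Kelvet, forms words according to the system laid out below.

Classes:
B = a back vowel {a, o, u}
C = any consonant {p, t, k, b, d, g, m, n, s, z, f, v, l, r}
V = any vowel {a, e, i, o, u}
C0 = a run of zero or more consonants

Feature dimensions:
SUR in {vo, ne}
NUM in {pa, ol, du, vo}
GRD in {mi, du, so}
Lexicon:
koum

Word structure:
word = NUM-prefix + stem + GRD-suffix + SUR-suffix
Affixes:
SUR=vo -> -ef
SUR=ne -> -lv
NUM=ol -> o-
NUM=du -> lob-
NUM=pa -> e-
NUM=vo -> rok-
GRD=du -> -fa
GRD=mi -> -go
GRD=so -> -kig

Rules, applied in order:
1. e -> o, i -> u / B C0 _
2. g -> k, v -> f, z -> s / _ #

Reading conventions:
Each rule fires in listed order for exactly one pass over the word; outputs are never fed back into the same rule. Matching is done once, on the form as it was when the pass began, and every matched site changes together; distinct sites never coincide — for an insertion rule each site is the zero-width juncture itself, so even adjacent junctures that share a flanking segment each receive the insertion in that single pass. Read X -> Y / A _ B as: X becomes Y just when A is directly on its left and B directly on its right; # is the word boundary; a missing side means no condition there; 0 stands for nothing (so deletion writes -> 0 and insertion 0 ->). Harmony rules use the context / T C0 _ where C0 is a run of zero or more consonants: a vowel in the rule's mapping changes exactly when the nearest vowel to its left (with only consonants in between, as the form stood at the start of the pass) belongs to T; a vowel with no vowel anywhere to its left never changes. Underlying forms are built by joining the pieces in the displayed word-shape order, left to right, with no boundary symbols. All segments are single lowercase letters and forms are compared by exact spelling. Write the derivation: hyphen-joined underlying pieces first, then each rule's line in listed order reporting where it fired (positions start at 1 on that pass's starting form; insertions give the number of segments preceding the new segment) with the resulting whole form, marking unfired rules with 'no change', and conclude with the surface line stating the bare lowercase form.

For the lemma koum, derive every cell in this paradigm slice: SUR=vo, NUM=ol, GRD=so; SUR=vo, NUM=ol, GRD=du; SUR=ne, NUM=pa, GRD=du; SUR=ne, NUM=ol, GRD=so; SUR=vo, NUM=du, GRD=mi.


cell SUR=vo, NUM=ol, GRD=so:
underlying: o-koum-kig-ef
1. e -> o, i -> u / B C0 _: fires at position(s) 7: okoumkugef
2. g -> k, v -> f, z -> s / _ #: no change
surface: okoumkugef

cell SUR=vo, NUM=ol, GRD=du:
underlying: o-koum-fa-ef
1. e -> o, i -> u / B C0 _: fires at position(s) 8: okoumfaof
2. g -> k, v -> f, z -> s / _ #: no change
surface: okoumfaof

cell SUR=ne, NUM=pa, GRD=du:
underlying: e-koum-fa-lv
1. e -> o, i -> u / B C0 _: no change
2. g -> k, v -> f, z -> s / _ #: fires at position(s) 9: ekoumfalf
surface: ekoumfalf

cell SUR=ne, NUM=ol, GRD=so:
underlying: o-koum-kig-lv
1. e -> o, i -> u / B C0 _: fires at position(s) 7: okoumkuglv
2. g -> k, v -> f, z -> s / _ #: fires at position(s) 10: okoumkuglf
surface: okoumkuglf

cell SUR=vo, NUM=du, GRD=mi:
underlying: lob-koum-go-ef
1. e -> o, i -> u / B C0 _: fires at position(s) 10: lobkoumgoof
2. g -> k, v -> f, z -> s / _ #: no change
surface: lobkoumgoof
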